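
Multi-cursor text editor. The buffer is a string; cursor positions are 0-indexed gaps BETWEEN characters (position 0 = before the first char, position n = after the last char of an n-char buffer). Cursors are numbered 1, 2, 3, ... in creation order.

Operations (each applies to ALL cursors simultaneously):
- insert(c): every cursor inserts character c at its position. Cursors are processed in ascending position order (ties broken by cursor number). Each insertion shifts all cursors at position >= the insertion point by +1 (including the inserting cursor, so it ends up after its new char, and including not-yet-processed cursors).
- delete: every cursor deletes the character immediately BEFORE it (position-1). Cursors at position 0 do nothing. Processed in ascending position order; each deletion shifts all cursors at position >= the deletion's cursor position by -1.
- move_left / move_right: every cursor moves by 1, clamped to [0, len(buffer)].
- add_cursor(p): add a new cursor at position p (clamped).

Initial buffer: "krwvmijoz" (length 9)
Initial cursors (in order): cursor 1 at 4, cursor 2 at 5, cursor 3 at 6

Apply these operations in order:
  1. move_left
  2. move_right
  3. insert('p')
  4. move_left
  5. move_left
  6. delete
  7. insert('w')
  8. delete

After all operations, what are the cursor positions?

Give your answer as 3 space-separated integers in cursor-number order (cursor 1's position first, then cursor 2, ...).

After op 1 (move_left): buffer="krwvmijoz" (len 9), cursors c1@3 c2@4 c3@5, authorship .........
After op 2 (move_right): buffer="krwvmijoz" (len 9), cursors c1@4 c2@5 c3@6, authorship .........
After op 3 (insert('p')): buffer="krwvpmpipjoz" (len 12), cursors c1@5 c2@7 c3@9, authorship ....1.2.3...
After op 4 (move_left): buffer="krwvpmpipjoz" (len 12), cursors c1@4 c2@6 c3@8, authorship ....1.2.3...
After op 5 (move_left): buffer="krwvpmpipjoz" (len 12), cursors c1@3 c2@5 c3@7, authorship ....1.2.3...
After op 6 (delete): buffer="krvmipjoz" (len 9), cursors c1@2 c2@3 c3@4, authorship .....3...
After op 7 (insert('w')): buffer="krwvwmwipjoz" (len 12), cursors c1@3 c2@5 c3@7, authorship ..1.2.3.3...
After op 8 (delete): buffer="krvmipjoz" (len 9), cursors c1@2 c2@3 c3@4, authorship .....3...

Answer: 2 3 4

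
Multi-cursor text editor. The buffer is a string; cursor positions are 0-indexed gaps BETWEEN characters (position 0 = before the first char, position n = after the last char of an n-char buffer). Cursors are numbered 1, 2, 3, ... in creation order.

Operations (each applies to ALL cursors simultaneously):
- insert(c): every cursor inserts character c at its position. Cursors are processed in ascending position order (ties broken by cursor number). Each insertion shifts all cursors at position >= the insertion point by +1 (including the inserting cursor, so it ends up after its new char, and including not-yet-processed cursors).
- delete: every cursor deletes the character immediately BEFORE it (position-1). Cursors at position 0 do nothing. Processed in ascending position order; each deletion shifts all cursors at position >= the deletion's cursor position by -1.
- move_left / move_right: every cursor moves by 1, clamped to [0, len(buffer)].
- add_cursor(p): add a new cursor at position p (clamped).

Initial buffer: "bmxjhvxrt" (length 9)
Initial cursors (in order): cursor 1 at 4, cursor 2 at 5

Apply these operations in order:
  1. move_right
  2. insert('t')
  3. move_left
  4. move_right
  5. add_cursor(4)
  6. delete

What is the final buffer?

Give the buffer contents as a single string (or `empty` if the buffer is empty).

After op 1 (move_right): buffer="bmxjhvxrt" (len 9), cursors c1@5 c2@6, authorship .........
After op 2 (insert('t')): buffer="bmxjhtvtxrt" (len 11), cursors c1@6 c2@8, authorship .....1.2...
After op 3 (move_left): buffer="bmxjhtvtxrt" (len 11), cursors c1@5 c2@7, authorship .....1.2...
After op 4 (move_right): buffer="bmxjhtvtxrt" (len 11), cursors c1@6 c2@8, authorship .....1.2...
After op 5 (add_cursor(4)): buffer="bmxjhtvtxrt" (len 11), cursors c3@4 c1@6 c2@8, authorship .....1.2...
After op 6 (delete): buffer="bmxhvxrt" (len 8), cursors c3@3 c1@4 c2@5, authorship ........

Answer: bmxhvxrt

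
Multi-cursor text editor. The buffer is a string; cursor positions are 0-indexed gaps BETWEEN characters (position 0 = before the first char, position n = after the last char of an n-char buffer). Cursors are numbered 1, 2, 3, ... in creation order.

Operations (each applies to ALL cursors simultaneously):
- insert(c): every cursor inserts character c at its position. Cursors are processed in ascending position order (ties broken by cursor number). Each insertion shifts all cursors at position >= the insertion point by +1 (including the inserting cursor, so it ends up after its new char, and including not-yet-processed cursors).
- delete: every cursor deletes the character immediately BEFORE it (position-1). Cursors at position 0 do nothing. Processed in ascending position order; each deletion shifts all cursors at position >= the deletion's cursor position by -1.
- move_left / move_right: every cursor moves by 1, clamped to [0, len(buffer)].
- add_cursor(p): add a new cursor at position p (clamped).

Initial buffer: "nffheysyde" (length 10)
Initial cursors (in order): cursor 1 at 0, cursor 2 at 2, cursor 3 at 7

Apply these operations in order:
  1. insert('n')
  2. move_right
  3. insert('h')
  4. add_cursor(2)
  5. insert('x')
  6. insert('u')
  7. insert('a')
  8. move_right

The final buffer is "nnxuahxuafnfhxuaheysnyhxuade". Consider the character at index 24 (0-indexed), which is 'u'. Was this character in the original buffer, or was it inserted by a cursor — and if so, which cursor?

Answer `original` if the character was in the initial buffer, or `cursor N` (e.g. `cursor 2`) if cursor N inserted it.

After op 1 (insert('n')): buffer="nnfnfheysnyde" (len 13), cursors c1@1 c2@4 c3@10, authorship 1..2.....3...
After op 2 (move_right): buffer="nnfnfheysnyde" (len 13), cursors c1@2 c2@5 c3@11, authorship 1..2.....3...
After op 3 (insert('h')): buffer="nnhfnfhheysnyhde" (len 16), cursors c1@3 c2@7 c3@14, authorship 1.1.2.2....3.3..
After op 4 (add_cursor(2)): buffer="nnhfnfhheysnyhde" (len 16), cursors c4@2 c1@3 c2@7 c3@14, authorship 1.1.2.2....3.3..
After op 5 (insert('x')): buffer="nnxhxfnfhxheysnyhxde" (len 20), cursors c4@3 c1@5 c2@10 c3@18, authorship 1.411.2.22....3.33..
After op 6 (insert('u')): buffer="nnxuhxufnfhxuheysnyhxude" (len 24), cursors c4@4 c1@7 c2@13 c3@22, authorship 1.44111.2.222....3.333..
After op 7 (insert('a')): buffer="nnxuahxuafnfhxuaheysnyhxuade" (len 28), cursors c4@5 c1@9 c2@16 c3@26, authorship 1.4441111.2.2222....3.3333..
After op 8 (move_right): buffer="nnxuahxuafnfhxuaheysnyhxuade" (len 28), cursors c4@6 c1@10 c2@17 c3@27, authorship 1.4441111.2.2222....3.3333..
Authorship (.=original, N=cursor N): 1 . 4 4 4 1 1 1 1 . 2 . 2 2 2 2 . . . . 3 . 3 3 3 3 . .
Index 24: author = 3

Answer: cursor 3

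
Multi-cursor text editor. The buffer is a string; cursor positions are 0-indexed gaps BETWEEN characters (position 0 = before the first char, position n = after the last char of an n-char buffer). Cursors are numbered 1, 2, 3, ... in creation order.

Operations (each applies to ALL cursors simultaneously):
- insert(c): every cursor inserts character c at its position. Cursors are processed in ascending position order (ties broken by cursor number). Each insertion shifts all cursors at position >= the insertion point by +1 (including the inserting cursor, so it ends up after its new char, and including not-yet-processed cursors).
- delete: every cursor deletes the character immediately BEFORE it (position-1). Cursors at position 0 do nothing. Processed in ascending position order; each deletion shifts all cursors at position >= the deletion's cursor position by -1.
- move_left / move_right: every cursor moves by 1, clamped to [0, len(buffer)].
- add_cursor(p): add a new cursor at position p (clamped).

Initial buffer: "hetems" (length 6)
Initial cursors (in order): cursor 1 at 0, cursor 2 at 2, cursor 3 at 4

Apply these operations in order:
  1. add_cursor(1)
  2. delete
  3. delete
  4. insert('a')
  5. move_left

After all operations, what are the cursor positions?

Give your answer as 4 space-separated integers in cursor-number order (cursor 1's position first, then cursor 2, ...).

Answer: 3 3 3 3

Derivation:
After op 1 (add_cursor(1)): buffer="hetems" (len 6), cursors c1@0 c4@1 c2@2 c3@4, authorship ......
After op 2 (delete): buffer="tms" (len 3), cursors c1@0 c2@0 c4@0 c3@1, authorship ...
After op 3 (delete): buffer="ms" (len 2), cursors c1@0 c2@0 c3@0 c4@0, authorship ..
After op 4 (insert('a')): buffer="aaaams" (len 6), cursors c1@4 c2@4 c3@4 c4@4, authorship 1234..
After op 5 (move_left): buffer="aaaams" (len 6), cursors c1@3 c2@3 c3@3 c4@3, authorship 1234..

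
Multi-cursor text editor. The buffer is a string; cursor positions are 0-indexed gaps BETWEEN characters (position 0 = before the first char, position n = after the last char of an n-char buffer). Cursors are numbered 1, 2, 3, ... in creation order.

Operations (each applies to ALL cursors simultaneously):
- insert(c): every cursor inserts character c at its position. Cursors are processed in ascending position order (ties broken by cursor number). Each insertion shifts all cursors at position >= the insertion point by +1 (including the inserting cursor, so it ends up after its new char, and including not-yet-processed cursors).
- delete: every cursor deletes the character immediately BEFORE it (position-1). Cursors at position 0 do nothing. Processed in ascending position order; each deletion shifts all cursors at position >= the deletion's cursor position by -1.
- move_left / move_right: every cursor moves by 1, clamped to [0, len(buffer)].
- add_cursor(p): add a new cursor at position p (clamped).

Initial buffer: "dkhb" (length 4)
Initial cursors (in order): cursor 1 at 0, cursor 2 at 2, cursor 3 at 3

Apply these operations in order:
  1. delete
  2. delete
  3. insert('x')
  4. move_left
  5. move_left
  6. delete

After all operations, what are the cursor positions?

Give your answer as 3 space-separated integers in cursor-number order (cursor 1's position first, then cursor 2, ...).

Answer: 0 0 0

Derivation:
After op 1 (delete): buffer="db" (len 2), cursors c1@0 c2@1 c3@1, authorship ..
After op 2 (delete): buffer="b" (len 1), cursors c1@0 c2@0 c3@0, authorship .
After op 3 (insert('x')): buffer="xxxb" (len 4), cursors c1@3 c2@3 c3@3, authorship 123.
After op 4 (move_left): buffer="xxxb" (len 4), cursors c1@2 c2@2 c3@2, authorship 123.
After op 5 (move_left): buffer="xxxb" (len 4), cursors c1@1 c2@1 c3@1, authorship 123.
After op 6 (delete): buffer="xxb" (len 3), cursors c1@0 c2@0 c3@0, authorship 23.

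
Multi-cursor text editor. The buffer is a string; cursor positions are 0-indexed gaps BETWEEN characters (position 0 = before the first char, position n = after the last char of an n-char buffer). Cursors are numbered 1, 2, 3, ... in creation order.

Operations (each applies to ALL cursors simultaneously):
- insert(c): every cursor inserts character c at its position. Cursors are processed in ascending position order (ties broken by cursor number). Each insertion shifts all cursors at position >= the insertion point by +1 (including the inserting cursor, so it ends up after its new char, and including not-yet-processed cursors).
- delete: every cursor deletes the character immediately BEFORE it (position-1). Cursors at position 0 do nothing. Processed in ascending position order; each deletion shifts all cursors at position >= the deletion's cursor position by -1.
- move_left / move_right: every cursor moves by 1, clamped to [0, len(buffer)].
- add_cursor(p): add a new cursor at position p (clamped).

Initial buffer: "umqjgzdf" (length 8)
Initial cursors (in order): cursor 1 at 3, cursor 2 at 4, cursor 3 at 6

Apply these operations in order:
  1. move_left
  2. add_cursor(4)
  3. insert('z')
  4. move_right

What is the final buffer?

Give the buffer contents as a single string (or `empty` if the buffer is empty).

After op 1 (move_left): buffer="umqjgzdf" (len 8), cursors c1@2 c2@3 c3@5, authorship ........
After op 2 (add_cursor(4)): buffer="umqjgzdf" (len 8), cursors c1@2 c2@3 c4@4 c3@5, authorship ........
After op 3 (insert('z')): buffer="umzqzjzgzzdf" (len 12), cursors c1@3 c2@5 c4@7 c3@9, authorship ..1.2.4.3...
After op 4 (move_right): buffer="umzqzjzgzzdf" (len 12), cursors c1@4 c2@6 c4@8 c3@10, authorship ..1.2.4.3...

Answer: umzqzjzgzzdf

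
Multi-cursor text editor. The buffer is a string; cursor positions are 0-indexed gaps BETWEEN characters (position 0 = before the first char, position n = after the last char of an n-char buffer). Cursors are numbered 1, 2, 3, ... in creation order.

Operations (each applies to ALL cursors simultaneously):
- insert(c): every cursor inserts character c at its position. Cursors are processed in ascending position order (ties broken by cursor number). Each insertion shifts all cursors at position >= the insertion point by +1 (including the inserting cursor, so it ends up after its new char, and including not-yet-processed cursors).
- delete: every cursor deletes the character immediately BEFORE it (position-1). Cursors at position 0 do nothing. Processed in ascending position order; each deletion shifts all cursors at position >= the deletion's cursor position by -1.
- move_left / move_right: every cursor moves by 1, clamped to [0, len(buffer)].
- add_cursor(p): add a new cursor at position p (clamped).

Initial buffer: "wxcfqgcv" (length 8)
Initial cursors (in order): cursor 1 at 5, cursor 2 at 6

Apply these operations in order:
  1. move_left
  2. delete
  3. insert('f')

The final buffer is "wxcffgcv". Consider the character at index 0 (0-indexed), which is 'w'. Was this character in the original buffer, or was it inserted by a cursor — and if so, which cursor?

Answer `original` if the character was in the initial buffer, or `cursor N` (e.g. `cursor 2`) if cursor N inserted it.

Answer: original

Derivation:
After op 1 (move_left): buffer="wxcfqgcv" (len 8), cursors c1@4 c2@5, authorship ........
After op 2 (delete): buffer="wxcgcv" (len 6), cursors c1@3 c2@3, authorship ......
After op 3 (insert('f')): buffer="wxcffgcv" (len 8), cursors c1@5 c2@5, authorship ...12...
Authorship (.=original, N=cursor N): . . . 1 2 . . .
Index 0: author = original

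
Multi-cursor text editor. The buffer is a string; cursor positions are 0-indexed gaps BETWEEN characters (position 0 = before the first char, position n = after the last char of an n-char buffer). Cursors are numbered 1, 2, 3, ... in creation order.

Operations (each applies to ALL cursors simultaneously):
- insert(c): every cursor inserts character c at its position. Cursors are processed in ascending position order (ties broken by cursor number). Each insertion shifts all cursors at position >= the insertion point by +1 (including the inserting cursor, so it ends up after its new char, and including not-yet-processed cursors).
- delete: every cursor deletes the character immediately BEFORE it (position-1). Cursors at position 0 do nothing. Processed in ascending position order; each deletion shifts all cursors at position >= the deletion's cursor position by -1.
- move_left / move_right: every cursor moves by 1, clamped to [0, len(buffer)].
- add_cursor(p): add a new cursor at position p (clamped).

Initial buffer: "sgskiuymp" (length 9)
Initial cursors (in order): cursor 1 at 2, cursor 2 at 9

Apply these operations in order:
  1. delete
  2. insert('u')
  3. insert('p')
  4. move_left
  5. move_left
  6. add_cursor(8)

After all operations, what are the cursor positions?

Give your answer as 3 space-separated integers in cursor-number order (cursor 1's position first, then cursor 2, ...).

Answer: 1 9 8

Derivation:
After op 1 (delete): buffer="sskiuym" (len 7), cursors c1@1 c2@7, authorship .......
After op 2 (insert('u')): buffer="suskiuymu" (len 9), cursors c1@2 c2@9, authorship .1......2
After op 3 (insert('p')): buffer="supskiuymup" (len 11), cursors c1@3 c2@11, authorship .11......22
After op 4 (move_left): buffer="supskiuymup" (len 11), cursors c1@2 c2@10, authorship .11......22
After op 5 (move_left): buffer="supskiuymup" (len 11), cursors c1@1 c2@9, authorship .11......22
After op 6 (add_cursor(8)): buffer="supskiuymup" (len 11), cursors c1@1 c3@8 c2@9, authorship .11......22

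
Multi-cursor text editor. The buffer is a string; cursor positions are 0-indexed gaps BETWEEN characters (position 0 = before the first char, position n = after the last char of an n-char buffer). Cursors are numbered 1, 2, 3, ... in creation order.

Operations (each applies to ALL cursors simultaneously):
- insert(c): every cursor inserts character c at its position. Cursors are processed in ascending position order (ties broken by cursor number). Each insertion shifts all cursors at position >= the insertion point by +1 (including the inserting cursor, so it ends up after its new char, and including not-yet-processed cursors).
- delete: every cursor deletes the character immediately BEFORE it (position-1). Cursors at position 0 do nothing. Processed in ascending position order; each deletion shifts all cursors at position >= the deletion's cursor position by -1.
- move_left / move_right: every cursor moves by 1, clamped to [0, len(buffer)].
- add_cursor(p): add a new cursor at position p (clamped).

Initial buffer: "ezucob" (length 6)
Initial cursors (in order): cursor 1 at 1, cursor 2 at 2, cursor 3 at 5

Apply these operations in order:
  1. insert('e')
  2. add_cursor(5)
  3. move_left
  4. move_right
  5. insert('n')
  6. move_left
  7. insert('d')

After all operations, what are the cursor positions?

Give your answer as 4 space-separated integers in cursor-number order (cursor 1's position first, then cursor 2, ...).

After op 1 (insert('e')): buffer="eezeucoeb" (len 9), cursors c1@2 c2@4 c3@8, authorship .1.2...3.
After op 2 (add_cursor(5)): buffer="eezeucoeb" (len 9), cursors c1@2 c2@4 c4@5 c3@8, authorship .1.2...3.
After op 3 (move_left): buffer="eezeucoeb" (len 9), cursors c1@1 c2@3 c4@4 c3@7, authorship .1.2...3.
After op 4 (move_right): buffer="eezeucoeb" (len 9), cursors c1@2 c2@4 c4@5 c3@8, authorship .1.2...3.
After op 5 (insert('n')): buffer="eenzenuncoenb" (len 13), cursors c1@3 c2@6 c4@8 c3@12, authorship .11.22.4..33.
After op 6 (move_left): buffer="eenzenuncoenb" (len 13), cursors c1@2 c2@5 c4@7 c3@11, authorship .11.22.4..33.
After op 7 (insert('d')): buffer="eednzednudncoednb" (len 17), cursors c1@3 c2@7 c4@10 c3@15, authorship .111.222.44..333.

Answer: 3 7 15 10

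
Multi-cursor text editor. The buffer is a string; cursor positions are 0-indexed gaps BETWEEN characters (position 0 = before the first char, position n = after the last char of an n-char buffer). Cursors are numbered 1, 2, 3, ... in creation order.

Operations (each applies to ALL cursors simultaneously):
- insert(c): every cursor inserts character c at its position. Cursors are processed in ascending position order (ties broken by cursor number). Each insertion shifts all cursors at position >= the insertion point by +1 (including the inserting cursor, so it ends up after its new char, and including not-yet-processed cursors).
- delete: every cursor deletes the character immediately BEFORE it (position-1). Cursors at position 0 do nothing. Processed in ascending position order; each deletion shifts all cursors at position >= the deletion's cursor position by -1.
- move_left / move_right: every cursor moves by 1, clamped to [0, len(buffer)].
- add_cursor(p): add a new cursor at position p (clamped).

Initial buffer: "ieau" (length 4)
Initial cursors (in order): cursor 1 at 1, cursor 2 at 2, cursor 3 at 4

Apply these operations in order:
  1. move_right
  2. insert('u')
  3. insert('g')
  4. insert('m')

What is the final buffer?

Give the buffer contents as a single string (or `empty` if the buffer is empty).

Answer: ieugmaugmuugm

Derivation:
After op 1 (move_right): buffer="ieau" (len 4), cursors c1@2 c2@3 c3@4, authorship ....
After op 2 (insert('u')): buffer="ieuauuu" (len 7), cursors c1@3 c2@5 c3@7, authorship ..1.2.3
After op 3 (insert('g')): buffer="ieugauguug" (len 10), cursors c1@4 c2@7 c3@10, authorship ..11.22.33
After op 4 (insert('m')): buffer="ieugmaugmuugm" (len 13), cursors c1@5 c2@9 c3@13, authorship ..111.222.333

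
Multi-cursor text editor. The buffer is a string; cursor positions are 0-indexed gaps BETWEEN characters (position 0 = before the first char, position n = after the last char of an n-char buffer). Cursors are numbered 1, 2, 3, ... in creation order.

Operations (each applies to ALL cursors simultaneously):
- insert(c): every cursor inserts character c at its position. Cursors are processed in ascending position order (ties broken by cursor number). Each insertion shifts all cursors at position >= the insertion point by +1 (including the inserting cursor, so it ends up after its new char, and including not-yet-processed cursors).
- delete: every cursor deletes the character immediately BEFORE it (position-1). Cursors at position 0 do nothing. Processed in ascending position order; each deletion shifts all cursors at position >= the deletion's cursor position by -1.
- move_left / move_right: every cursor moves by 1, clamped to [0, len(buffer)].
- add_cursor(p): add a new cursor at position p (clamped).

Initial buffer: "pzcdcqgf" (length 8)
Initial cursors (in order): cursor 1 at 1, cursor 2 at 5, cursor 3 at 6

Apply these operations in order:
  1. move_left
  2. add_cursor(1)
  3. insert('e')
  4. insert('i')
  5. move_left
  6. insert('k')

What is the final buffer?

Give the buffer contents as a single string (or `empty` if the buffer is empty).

Answer: ekipekizcdekicekiqgf

Derivation:
After op 1 (move_left): buffer="pzcdcqgf" (len 8), cursors c1@0 c2@4 c3@5, authorship ........
After op 2 (add_cursor(1)): buffer="pzcdcqgf" (len 8), cursors c1@0 c4@1 c2@4 c3@5, authorship ........
After op 3 (insert('e')): buffer="epezcdeceqgf" (len 12), cursors c1@1 c4@3 c2@7 c3@9, authorship 1.4...2.3...
After op 4 (insert('i')): buffer="eipeizcdeiceiqgf" (len 16), cursors c1@2 c4@5 c2@10 c3@13, authorship 11.44...22.33...
After op 5 (move_left): buffer="eipeizcdeiceiqgf" (len 16), cursors c1@1 c4@4 c2@9 c3@12, authorship 11.44...22.33...
After op 6 (insert('k')): buffer="ekipekizcdekicekiqgf" (len 20), cursors c1@2 c4@6 c2@12 c3@16, authorship 111.444...222.333...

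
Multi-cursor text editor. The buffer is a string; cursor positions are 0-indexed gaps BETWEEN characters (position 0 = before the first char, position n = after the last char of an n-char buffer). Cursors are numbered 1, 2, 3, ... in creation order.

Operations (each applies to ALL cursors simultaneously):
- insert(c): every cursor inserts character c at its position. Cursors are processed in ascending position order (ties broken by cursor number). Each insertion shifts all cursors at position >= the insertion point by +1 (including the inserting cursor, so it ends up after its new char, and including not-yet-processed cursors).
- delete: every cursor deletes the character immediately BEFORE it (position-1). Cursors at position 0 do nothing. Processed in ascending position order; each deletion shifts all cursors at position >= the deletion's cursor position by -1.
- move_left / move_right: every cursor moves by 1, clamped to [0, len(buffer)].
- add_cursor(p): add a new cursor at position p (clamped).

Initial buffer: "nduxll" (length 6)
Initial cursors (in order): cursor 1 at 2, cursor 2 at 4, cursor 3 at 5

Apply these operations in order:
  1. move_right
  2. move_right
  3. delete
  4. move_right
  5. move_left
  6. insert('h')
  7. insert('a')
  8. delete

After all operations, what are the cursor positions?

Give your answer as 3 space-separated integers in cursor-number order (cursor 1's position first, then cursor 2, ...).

After op 1 (move_right): buffer="nduxll" (len 6), cursors c1@3 c2@5 c3@6, authorship ......
After op 2 (move_right): buffer="nduxll" (len 6), cursors c1@4 c2@6 c3@6, authorship ......
After op 3 (delete): buffer="ndu" (len 3), cursors c1@3 c2@3 c3@3, authorship ...
After op 4 (move_right): buffer="ndu" (len 3), cursors c1@3 c2@3 c3@3, authorship ...
After op 5 (move_left): buffer="ndu" (len 3), cursors c1@2 c2@2 c3@2, authorship ...
After op 6 (insert('h')): buffer="ndhhhu" (len 6), cursors c1@5 c2@5 c3@5, authorship ..123.
After op 7 (insert('a')): buffer="ndhhhaaau" (len 9), cursors c1@8 c2@8 c3@8, authorship ..123123.
After op 8 (delete): buffer="ndhhhu" (len 6), cursors c1@5 c2@5 c3@5, authorship ..123.

Answer: 5 5 5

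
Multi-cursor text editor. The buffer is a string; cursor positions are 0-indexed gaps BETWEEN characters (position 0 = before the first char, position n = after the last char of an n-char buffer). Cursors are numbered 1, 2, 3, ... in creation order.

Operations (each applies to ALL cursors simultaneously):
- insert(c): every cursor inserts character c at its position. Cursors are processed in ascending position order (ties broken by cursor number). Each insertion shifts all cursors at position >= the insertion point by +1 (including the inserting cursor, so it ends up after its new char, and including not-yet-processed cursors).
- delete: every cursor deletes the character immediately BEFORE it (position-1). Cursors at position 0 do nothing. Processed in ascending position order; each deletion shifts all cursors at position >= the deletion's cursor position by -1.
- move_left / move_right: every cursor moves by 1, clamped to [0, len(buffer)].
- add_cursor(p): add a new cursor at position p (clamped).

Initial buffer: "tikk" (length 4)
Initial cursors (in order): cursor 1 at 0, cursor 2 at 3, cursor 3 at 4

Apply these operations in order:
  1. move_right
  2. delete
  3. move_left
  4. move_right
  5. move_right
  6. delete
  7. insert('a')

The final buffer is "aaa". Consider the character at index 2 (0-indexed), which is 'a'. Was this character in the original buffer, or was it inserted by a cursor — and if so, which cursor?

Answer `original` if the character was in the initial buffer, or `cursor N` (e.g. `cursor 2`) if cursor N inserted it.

Answer: cursor 3

Derivation:
After op 1 (move_right): buffer="tikk" (len 4), cursors c1@1 c2@4 c3@4, authorship ....
After op 2 (delete): buffer="i" (len 1), cursors c1@0 c2@1 c3@1, authorship .
After op 3 (move_left): buffer="i" (len 1), cursors c1@0 c2@0 c3@0, authorship .
After op 4 (move_right): buffer="i" (len 1), cursors c1@1 c2@1 c3@1, authorship .
After op 5 (move_right): buffer="i" (len 1), cursors c1@1 c2@1 c3@1, authorship .
After op 6 (delete): buffer="" (len 0), cursors c1@0 c2@0 c3@0, authorship 
After op 7 (insert('a')): buffer="aaa" (len 3), cursors c1@3 c2@3 c3@3, authorship 123
Authorship (.=original, N=cursor N): 1 2 3
Index 2: author = 3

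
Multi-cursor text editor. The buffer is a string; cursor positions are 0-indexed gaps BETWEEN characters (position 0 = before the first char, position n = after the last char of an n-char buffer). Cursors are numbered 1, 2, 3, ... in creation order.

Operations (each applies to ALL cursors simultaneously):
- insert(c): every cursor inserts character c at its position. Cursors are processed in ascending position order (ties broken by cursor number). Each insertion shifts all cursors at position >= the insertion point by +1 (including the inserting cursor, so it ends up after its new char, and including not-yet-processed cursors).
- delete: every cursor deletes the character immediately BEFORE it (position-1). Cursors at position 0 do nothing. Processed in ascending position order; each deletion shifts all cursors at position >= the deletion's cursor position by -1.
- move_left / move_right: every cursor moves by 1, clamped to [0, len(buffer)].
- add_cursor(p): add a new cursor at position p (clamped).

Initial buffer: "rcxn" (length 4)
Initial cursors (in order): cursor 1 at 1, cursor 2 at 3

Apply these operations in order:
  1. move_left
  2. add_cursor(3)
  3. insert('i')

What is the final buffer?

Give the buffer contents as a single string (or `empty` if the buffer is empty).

After op 1 (move_left): buffer="rcxn" (len 4), cursors c1@0 c2@2, authorship ....
After op 2 (add_cursor(3)): buffer="rcxn" (len 4), cursors c1@0 c2@2 c3@3, authorship ....
After op 3 (insert('i')): buffer="ircixin" (len 7), cursors c1@1 c2@4 c3@6, authorship 1..2.3.

Answer: ircixin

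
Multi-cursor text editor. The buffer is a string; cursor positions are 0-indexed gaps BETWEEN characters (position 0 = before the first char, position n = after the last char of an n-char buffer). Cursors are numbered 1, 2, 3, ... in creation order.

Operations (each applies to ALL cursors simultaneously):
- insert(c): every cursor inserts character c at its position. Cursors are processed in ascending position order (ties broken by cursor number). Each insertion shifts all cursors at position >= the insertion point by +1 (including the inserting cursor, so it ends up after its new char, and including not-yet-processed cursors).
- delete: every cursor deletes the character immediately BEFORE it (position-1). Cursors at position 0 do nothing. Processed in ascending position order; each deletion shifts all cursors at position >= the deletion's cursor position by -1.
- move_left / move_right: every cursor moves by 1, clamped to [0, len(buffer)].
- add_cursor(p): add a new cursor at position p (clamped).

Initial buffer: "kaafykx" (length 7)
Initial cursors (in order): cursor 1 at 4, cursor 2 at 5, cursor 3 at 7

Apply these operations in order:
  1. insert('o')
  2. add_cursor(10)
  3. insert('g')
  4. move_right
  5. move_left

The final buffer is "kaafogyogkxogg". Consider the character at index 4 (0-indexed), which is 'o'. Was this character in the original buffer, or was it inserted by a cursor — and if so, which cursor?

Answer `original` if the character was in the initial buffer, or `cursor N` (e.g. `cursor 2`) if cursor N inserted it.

After op 1 (insert('o')): buffer="kaafoyokxo" (len 10), cursors c1@5 c2@7 c3@10, authorship ....1.2..3
After op 2 (add_cursor(10)): buffer="kaafoyokxo" (len 10), cursors c1@5 c2@7 c3@10 c4@10, authorship ....1.2..3
After op 3 (insert('g')): buffer="kaafogyogkxogg" (len 14), cursors c1@6 c2@9 c3@14 c4@14, authorship ....11.22..334
After op 4 (move_right): buffer="kaafogyogkxogg" (len 14), cursors c1@7 c2@10 c3@14 c4@14, authorship ....11.22..334
After op 5 (move_left): buffer="kaafogyogkxogg" (len 14), cursors c1@6 c2@9 c3@13 c4@13, authorship ....11.22..334
Authorship (.=original, N=cursor N): . . . . 1 1 . 2 2 . . 3 3 4
Index 4: author = 1

Answer: cursor 1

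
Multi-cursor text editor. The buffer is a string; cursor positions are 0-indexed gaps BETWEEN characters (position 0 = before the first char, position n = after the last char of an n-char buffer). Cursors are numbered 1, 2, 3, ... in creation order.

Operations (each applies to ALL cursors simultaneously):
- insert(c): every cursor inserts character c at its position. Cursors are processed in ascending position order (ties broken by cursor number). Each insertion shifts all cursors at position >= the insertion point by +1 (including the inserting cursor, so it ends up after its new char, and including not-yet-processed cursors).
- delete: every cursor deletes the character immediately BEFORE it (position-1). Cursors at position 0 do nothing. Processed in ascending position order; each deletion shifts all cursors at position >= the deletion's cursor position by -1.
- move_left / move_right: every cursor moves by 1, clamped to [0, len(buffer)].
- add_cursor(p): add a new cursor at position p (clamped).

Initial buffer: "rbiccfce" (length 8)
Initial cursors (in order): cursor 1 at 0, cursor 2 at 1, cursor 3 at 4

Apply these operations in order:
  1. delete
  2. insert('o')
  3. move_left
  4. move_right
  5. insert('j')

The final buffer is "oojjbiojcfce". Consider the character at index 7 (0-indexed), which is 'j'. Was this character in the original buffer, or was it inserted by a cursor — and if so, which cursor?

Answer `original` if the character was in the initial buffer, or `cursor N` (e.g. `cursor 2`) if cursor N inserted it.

After op 1 (delete): buffer="bicfce" (len 6), cursors c1@0 c2@0 c3@2, authorship ......
After op 2 (insert('o')): buffer="oobiocfce" (len 9), cursors c1@2 c2@2 c3@5, authorship 12..3....
After op 3 (move_left): buffer="oobiocfce" (len 9), cursors c1@1 c2@1 c3@4, authorship 12..3....
After op 4 (move_right): buffer="oobiocfce" (len 9), cursors c1@2 c2@2 c3@5, authorship 12..3....
After op 5 (insert('j')): buffer="oojjbiojcfce" (len 12), cursors c1@4 c2@4 c3@8, authorship 1212..33....
Authorship (.=original, N=cursor N): 1 2 1 2 . . 3 3 . . . .
Index 7: author = 3

Answer: cursor 3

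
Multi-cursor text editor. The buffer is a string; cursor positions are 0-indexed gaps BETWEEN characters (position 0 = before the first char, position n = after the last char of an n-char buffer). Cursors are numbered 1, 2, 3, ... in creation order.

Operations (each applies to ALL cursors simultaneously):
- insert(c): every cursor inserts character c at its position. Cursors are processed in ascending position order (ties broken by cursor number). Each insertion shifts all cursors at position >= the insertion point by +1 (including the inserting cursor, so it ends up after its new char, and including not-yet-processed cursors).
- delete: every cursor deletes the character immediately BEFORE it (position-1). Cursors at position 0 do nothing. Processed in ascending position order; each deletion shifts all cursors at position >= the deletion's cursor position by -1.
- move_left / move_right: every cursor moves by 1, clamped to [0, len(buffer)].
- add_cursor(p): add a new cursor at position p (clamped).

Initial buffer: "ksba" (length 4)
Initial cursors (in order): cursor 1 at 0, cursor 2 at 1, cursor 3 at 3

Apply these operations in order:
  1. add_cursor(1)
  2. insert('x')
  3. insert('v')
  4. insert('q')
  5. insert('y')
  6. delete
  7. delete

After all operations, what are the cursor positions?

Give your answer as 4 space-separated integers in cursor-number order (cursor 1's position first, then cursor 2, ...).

After op 1 (add_cursor(1)): buffer="ksba" (len 4), cursors c1@0 c2@1 c4@1 c3@3, authorship ....
After op 2 (insert('x')): buffer="xkxxsbxa" (len 8), cursors c1@1 c2@4 c4@4 c3@7, authorship 1.24..3.
After op 3 (insert('v')): buffer="xvkxxvvsbxva" (len 12), cursors c1@2 c2@7 c4@7 c3@11, authorship 11.2424..33.
After op 4 (insert('q')): buffer="xvqkxxvvqqsbxvqa" (len 16), cursors c1@3 c2@10 c4@10 c3@15, authorship 111.242424..333.
After op 5 (insert('y')): buffer="xvqykxxvvqqyysbxvqya" (len 20), cursors c1@4 c2@13 c4@13 c3@19, authorship 1111.24242424..3333.
After op 6 (delete): buffer="xvqkxxvvqqsbxvqa" (len 16), cursors c1@3 c2@10 c4@10 c3@15, authorship 111.242424..333.
After op 7 (delete): buffer="xvkxxvvsbxva" (len 12), cursors c1@2 c2@7 c4@7 c3@11, authorship 11.2424..33.

Answer: 2 7 11 7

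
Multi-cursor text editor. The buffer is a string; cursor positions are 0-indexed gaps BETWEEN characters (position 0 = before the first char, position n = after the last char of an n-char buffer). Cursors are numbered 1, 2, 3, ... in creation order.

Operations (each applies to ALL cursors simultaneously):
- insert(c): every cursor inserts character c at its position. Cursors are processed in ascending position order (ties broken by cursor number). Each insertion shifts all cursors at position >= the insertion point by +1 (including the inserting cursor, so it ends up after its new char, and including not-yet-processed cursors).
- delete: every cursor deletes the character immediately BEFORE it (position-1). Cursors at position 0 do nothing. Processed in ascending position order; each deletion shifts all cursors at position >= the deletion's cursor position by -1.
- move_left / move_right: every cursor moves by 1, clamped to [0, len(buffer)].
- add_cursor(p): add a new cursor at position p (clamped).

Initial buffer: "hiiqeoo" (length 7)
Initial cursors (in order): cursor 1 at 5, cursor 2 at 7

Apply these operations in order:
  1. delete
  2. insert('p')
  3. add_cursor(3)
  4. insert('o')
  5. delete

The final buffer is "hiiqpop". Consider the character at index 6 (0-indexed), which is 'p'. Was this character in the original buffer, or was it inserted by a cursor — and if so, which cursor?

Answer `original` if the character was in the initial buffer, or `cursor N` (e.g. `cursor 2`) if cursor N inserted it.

Answer: cursor 2

Derivation:
After op 1 (delete): buffer="hiiqo" (len 5), cursors c1@4 c2@5, authorship .....
After op 2 (insert('p')): buffer="hiiqpop" (len 7), cursors c1@5 c2@7, authorship ....1.2
After op 3 (add_cursor(3)): buffer="hiiqpop" (len 7), cursors c3@3 c1@5 c2@7, authorship ....1.2
After op 4 (insert('o')): buffer="hiioqpoopo" (len 10), cursors c3@4 c1@7 c2@10, authorship ...3.11.22
After op 5 (delete): buffer="hiiqpop" (len 7), cursors c3@3 c1@5 c2@7, authorship ....1.2
Authorship (.=original, N=cursor N): . . . . 1 . 2
Index 6: author = 2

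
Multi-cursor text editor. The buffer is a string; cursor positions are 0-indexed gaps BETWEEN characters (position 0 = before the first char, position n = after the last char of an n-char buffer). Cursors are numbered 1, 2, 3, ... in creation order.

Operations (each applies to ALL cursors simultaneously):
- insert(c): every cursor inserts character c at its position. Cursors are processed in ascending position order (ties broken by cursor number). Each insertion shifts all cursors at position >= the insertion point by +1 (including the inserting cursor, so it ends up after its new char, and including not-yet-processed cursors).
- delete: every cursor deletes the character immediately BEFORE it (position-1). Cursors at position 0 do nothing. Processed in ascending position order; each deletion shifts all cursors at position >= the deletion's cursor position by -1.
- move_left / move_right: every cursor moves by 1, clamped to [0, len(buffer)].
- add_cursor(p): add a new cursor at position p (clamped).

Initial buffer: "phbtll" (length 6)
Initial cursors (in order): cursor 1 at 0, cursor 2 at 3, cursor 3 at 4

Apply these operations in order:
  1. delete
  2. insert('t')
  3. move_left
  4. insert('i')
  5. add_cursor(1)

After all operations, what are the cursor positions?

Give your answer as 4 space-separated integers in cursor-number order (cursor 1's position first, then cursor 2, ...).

Answer: 1 7 7 1

Derivation:
After op 1 (delete): buffer="phll" (len 4), cursors c1@0 c2@2 c3@2, authorship ....
After op 2 (insert('t')): buffer="tphttll" (len 7), cursors c1@1 c2@5 c3@5, authorship 1..23..
After op 3 (move_left): buffer="tphttll" (len 7), cursors c1@0 c2@4 c3@4, authorship 1..23..
After op 4 (insert('i')): buffer="itphtiitll" (len 10), cursors c1@1 c2@7 c3@7, authorship 11..2233..
After op 5 (add_cursor(1)): buffer="itphtiitll" (len 10), cursors c1@1 c4@1 c2@7 c3@7, authorship 11..2233..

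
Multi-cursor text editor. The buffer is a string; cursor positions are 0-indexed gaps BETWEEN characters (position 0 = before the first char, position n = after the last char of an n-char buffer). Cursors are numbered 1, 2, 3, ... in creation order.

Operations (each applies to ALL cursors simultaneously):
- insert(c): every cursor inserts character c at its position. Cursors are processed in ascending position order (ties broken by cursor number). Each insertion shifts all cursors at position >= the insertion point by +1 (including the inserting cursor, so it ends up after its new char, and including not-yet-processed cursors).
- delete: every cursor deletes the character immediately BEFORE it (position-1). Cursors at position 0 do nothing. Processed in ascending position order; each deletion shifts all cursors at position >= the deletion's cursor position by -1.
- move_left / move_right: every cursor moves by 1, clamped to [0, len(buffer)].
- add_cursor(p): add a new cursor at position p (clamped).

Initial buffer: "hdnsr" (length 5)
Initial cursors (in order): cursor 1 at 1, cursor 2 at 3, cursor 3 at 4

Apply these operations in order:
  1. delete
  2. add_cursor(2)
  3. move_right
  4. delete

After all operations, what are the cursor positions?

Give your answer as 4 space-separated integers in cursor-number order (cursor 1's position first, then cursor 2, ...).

After op 1 (delete): buffer="dr" (len 2), cursors c1@0 c2@1 c3@1, authorship ..
After op 2 (add_cursor(2)): buffer="dr" (len 2), cursors c1@0 c2@1 c3@1 c4@2, authorship ..
After op 3 (move_right): buffer="dr" (len 2), cursors c1@1 c2@2 c3@2 c4@2, authorship ..
After op 4 (delete): buffer="" (len 0), cursors c1@0 c2@0 c3@0 c4@0, authorship 

Answer: 0 0 0 0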